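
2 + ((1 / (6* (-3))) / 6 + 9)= 1187/108 = 10.99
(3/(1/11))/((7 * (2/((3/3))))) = 33/14 = 2.36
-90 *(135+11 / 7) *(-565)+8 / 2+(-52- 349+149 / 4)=194440327/28 = 6944297.39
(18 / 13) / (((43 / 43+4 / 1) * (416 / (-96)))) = -54/845 = -0.06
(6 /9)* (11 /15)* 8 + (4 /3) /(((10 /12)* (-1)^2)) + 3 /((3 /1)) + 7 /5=356/45 = 7.91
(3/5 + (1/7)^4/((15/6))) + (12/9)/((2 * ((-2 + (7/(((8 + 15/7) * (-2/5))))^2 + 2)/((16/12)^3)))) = 5499017/4862025 = 1.13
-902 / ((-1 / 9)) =8118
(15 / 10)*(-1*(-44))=66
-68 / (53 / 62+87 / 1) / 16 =-527/10894 = -0.05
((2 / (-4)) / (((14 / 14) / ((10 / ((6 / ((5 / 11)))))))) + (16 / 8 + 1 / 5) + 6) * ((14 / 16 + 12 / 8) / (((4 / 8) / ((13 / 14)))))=637507/18480 = 34.50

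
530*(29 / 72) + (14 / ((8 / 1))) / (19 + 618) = 174836/819 = 213.47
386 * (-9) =-3474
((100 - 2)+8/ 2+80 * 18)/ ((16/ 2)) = 771/4 = 192.75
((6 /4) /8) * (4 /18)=1/24 = 0.04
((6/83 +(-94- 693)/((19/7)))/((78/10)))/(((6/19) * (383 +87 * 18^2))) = -2285665/554905962 = 0.00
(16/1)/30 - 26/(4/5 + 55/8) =-13144/4605 = -2.85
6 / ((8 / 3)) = 9/4 = 2.25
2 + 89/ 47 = 183/47 = 3.89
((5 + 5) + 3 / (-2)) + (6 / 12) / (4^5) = 17409/2048 = 8.50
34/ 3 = 11.33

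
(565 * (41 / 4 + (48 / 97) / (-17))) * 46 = 876083915/3298 = 265640.97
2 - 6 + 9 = 5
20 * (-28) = -560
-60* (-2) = 120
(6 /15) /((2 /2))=0.40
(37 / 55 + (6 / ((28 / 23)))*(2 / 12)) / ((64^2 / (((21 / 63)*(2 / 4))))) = 767/12615680 = 0.00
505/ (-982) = -505/982 = -0.51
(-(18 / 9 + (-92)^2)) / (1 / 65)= -550290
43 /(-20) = -43/20 = -2.15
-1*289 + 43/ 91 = -26256/91 = -288.53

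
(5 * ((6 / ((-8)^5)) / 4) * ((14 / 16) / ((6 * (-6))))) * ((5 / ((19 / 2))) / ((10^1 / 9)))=105/39845888 = 0.00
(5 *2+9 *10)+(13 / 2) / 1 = 213/2 = 106.50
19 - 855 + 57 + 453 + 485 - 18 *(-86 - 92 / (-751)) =1280301/751 = 1704.79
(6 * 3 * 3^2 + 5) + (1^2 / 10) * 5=335/2 = 167.50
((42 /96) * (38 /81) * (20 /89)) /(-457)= -665/6589026 = 0.00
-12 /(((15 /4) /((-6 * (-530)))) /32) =-325632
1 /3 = 0.33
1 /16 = 0.06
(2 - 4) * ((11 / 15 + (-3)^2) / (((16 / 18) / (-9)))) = 1971/10 = 197.10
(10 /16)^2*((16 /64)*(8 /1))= 25/32 = 0.78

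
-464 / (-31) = 14.97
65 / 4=16.25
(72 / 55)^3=373248/166375 = 2.24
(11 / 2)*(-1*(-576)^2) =-1824768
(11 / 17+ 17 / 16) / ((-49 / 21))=-1395/1904 = -0.73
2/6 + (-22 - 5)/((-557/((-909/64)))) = -37981/106944 = -0.36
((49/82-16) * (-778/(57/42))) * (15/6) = 17195745/779 = 22074.13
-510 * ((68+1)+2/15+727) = -406028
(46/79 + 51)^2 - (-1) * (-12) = 16530733/6241 = 2648.73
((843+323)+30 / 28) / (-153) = -16339/2142 = -7.63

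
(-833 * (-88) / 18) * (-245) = -8979740/9 = -997748.89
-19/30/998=-19/29940 = 0.00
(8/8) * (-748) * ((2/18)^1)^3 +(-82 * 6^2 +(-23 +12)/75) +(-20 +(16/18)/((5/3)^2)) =-54180241/18225 = -2972.85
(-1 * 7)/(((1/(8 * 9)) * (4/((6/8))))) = -189/2 = -94.50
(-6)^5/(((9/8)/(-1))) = 6912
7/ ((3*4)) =7/12 = 0.58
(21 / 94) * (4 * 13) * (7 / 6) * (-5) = -67.77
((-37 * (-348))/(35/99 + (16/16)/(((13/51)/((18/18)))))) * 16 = 4142853/86 = 48172.71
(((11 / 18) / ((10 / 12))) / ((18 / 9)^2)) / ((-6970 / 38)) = -209/209100 = 0.00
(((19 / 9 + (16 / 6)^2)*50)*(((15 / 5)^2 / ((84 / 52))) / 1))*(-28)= -71933.33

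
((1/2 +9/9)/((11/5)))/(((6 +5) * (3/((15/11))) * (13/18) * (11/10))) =0.04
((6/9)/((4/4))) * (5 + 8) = 8.67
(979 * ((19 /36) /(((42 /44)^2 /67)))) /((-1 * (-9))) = 150798307/35721 = 4221.56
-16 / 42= -8/21 = -0.38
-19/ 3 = -6.33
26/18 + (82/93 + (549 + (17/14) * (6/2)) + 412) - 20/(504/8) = 3775741/3906 = 966.65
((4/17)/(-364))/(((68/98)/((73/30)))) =-511/225420 = 0.00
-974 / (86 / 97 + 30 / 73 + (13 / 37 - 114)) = 255185078/29435649 = 8.67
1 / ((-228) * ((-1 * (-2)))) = -1/456 = 0.00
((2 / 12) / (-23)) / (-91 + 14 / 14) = 1/12420 = 0.00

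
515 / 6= 85.83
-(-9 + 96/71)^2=-294849/5041 = -58.49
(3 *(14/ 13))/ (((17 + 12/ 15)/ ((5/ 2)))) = 525/1157 = 0.45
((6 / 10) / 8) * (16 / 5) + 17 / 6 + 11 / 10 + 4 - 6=163/75 = 2.17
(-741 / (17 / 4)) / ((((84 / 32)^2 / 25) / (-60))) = 31616000/833 = 37954.38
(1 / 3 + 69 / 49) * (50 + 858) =232448/147 = 1581.28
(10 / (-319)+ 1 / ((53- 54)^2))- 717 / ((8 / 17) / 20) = -19440837/638 = -30471.53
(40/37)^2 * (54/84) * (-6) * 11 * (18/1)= -892.58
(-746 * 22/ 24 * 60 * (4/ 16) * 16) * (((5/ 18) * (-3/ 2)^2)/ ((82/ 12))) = -615450/41 = -15010.98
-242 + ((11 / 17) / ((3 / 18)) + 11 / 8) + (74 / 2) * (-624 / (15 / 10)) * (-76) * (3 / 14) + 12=238423613/952 = 250444.97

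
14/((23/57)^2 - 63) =-0.22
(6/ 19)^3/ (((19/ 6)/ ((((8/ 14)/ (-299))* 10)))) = -51840/272761853 = 0.00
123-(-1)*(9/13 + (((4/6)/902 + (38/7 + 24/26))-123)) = 867364/123123 = 7.04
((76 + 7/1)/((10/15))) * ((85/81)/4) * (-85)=-599675/216 = -2776.27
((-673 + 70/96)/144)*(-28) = 225883/1728 = 130.72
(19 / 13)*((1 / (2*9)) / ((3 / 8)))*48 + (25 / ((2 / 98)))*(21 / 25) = 121609/117 = 1039.39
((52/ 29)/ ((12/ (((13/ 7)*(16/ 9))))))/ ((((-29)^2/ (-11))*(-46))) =14872/106018983 = 0.00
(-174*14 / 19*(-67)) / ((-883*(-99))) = 0.10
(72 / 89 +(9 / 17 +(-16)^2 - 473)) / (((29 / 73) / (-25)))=595490200/43877 = 13571.81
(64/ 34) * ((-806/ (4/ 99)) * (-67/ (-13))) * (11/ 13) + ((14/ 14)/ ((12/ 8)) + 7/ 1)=-108563861/663 = -163746.40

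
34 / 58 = 17/29 = 0.59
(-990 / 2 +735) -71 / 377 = 90409/377 = 239.81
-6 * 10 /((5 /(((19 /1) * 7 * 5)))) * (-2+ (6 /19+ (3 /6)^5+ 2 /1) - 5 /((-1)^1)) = -341355/8 = -42669.38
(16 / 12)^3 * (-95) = -6080/27 = -225.19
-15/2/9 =-5/6 = -0.83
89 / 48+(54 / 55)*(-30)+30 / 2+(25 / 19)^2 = -2071733/190608 = -10.87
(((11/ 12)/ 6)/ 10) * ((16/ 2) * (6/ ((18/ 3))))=11/90 = 0.12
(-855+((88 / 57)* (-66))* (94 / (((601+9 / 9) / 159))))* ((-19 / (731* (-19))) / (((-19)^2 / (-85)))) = 96787365/88776037 = 1.09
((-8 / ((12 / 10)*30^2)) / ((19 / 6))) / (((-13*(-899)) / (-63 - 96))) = 106/3330795 = 0.00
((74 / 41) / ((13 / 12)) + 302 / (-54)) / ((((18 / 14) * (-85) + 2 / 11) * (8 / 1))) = 4351039/967190328 = 0.00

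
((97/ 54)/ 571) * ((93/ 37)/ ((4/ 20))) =0.04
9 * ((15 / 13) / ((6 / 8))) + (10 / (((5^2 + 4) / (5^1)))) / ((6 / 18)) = 19.02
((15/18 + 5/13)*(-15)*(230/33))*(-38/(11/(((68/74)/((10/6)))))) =14115100/58201 = 242.52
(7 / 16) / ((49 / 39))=0.35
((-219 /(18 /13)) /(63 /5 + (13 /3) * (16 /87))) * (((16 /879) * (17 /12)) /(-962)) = 179945/568599609 = 0.00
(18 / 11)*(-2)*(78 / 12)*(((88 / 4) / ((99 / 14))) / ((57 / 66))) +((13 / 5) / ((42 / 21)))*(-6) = -8021/95 = -84.43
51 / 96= 17/32 = 0.53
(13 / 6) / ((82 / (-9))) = -39/164 = -0.24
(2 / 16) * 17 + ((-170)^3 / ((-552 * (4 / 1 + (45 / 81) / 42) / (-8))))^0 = 25/8 = 3.12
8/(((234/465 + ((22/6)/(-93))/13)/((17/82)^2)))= 0.69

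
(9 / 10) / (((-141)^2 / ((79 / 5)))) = 79/110450 = 0.00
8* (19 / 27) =152/27 = 5.63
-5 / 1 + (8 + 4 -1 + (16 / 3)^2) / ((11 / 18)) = 655/11 = 59.55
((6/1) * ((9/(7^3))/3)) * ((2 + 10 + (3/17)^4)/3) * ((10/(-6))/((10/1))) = -1002333/28647703 = -0.03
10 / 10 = 1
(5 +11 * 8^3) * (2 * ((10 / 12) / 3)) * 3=9395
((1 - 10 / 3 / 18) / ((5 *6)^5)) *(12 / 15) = 11/410062500 = 0.00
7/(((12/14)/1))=49/6 = 8.17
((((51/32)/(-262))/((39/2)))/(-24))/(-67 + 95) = 17/36621312 = 0.00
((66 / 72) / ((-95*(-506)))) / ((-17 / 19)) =-1/46920 = 0.00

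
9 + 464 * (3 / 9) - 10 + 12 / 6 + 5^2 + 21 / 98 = 7597/42 = 180.88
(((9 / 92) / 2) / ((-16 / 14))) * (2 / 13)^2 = -63/62192 = 0.00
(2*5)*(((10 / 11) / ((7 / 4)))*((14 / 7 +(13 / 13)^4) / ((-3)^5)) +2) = 124340/6237 = 19.94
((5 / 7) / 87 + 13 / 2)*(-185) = -1466495/1218 = -1204.02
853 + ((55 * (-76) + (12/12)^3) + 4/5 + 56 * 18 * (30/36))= -12426/5 = -2485.20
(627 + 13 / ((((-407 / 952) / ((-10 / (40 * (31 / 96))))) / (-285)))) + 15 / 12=-306900839/50468 = -6081.10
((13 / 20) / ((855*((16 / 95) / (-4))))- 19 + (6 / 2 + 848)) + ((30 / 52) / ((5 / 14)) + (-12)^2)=9150311/9360 = 977.60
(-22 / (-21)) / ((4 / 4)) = 22/21 = 1.05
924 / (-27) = -308/9 = -34.22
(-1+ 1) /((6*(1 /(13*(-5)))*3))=0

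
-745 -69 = -814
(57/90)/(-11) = -19/330 = -0.06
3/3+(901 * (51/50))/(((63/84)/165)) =1010927/5 = 202185.40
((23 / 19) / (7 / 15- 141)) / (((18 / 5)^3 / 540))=-71875/720936 = -0.10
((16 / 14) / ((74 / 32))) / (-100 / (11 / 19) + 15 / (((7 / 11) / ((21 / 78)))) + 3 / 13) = -36608/12307421 = 0.00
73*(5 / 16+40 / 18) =26645/144 = 185.03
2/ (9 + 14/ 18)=9/44 = 0.20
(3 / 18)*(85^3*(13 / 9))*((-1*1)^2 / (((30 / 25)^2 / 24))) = 199590625/81 = 2464081.79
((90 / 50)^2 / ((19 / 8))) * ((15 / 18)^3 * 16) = 240/19 = 12.63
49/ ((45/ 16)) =784/45 = 17.42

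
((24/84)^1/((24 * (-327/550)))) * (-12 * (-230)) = -126500/2289 = -55.26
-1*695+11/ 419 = -291194/419 = -694.97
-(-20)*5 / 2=50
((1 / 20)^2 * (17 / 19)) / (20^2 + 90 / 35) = 119/21416800 = 0.00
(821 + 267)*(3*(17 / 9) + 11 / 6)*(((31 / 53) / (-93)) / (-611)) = 2720/32383 = 0.08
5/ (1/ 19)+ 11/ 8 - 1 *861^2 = -5929797/8 = -741224.62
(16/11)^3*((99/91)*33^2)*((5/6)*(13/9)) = 30720/7 = 4388.57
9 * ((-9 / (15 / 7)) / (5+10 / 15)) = -567/85 = -6.67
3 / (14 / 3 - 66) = -9/184 = -0.05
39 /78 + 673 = 1347/2 = 673.50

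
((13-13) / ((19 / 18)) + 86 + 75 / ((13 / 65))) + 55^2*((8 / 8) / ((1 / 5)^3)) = 378586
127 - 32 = 95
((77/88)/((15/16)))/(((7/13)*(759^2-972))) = 26/8626635 = 0.00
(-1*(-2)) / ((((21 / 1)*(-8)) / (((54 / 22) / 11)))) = -9/3388 = 0.00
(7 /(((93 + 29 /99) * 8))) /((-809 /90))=-31185/29887696 = 0.00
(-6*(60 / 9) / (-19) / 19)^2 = 1600/130321 = 0.01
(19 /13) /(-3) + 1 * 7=254/39 = 6.51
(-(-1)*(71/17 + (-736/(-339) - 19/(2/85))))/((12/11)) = -101574913/138312 = -734.39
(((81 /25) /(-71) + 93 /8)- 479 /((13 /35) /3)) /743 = -712051449/137157800 = -5.19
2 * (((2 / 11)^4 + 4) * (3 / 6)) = 58580/14641 = 4.00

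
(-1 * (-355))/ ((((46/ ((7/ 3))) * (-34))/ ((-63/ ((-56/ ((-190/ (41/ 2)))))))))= 708225/128248 = 5.52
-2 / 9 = -0.22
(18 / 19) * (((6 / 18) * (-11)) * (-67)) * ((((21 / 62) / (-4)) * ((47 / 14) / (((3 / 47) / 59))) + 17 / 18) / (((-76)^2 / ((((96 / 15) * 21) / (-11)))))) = 548149847/4252580 = 128.90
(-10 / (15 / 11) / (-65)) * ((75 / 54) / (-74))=-55/25974 = 0.00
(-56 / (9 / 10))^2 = 313600/81 = 3871.60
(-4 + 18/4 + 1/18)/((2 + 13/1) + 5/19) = 19/522 = 0.04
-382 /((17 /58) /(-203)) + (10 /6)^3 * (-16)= 121403036/459 = 264494.63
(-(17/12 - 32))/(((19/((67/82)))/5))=122945/18696 = 6.58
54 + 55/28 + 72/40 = 8087/140 = 57.76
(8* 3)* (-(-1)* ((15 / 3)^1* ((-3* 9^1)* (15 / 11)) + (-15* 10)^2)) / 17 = 5891400/187 = 31504.81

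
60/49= 1.22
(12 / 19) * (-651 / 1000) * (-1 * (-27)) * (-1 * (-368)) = -9702504/2375 = -4085.26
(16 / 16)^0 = 1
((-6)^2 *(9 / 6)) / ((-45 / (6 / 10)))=-18/25 = -0.72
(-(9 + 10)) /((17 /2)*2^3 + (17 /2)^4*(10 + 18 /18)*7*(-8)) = 38/6430981 = 0.00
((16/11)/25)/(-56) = -2/1925 = 0.00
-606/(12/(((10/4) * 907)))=-114508.75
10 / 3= 3.33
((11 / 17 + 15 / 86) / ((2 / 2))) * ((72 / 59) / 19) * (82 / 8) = 0.54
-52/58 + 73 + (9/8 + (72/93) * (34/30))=2664847/35960 = 74.11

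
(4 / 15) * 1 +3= 49/15 = 3.27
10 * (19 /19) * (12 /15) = 8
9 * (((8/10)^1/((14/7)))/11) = 18/55 = 0.33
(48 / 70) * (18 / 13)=432/455 = 0.95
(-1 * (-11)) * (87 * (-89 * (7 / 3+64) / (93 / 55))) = -310739495/93 = -3341284.89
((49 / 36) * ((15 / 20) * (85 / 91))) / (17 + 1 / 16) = 85/1521 = 0.06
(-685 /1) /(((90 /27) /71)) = -29181/2 = -14590.50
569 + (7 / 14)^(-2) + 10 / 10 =574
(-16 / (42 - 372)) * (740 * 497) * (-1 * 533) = -313642784/33 = -9504326.79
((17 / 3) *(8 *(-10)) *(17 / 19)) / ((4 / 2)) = -11560/57 = -202.81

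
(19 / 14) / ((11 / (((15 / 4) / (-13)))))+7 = 55771/8008 = 6.96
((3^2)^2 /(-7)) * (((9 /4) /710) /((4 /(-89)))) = 64881/79520 = 0.82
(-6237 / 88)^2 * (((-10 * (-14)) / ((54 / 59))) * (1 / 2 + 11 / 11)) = 73763865/64 = 1152560.39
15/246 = 0.06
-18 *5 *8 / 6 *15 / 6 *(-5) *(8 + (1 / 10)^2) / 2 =12015/2 = 6007.50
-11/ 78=-0.14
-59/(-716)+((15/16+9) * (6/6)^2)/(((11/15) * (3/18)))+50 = 2069643/15752 = 131.39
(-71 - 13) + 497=413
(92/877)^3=778688/674526133 = 0.00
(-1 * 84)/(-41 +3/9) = 126/61 = 2.07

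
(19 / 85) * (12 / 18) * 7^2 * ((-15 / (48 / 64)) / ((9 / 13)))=-96824/459 = -210.95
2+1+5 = 8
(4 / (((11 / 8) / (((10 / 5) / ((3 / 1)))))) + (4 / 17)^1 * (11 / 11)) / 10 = 122/561 = 0.22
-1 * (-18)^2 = -324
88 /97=0.91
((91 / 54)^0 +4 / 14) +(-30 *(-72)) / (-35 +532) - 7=-680/497 = -1.37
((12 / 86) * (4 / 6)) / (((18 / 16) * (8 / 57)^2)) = 361/86 = 4.20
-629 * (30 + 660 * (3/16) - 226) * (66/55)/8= 545343/80 = 6816.79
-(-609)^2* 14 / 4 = -2596167/2 = -1298083.50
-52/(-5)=52/5 = 10.40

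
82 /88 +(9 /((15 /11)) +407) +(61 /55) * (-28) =16873/44 = 383.48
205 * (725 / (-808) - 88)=-14724945/808 = -18223.94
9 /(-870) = -3/290 = -0.01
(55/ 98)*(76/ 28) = 1045/686 = 1.52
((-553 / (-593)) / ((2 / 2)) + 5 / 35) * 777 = 495504/593 = 835.59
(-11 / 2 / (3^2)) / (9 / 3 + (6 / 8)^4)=-1408/7641 = -0.18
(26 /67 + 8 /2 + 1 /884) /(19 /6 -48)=-779889/7966166 = -0.10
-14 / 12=-7/6 = -1.17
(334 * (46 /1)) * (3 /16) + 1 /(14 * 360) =14518981/5040 = 2880.75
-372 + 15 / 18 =-2227/6 = -371.17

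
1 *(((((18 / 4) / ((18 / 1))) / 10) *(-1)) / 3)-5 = -601/120 = -5.01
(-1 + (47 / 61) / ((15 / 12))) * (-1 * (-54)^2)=341172/305 = 1118.60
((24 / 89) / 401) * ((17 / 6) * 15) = 1020/35689 = 0.03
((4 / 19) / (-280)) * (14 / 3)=-1/285 = 0.00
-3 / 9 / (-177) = 1/531 = 0.00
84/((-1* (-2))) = 42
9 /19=0.47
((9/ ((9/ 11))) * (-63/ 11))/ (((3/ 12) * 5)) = -252/5 = -50.40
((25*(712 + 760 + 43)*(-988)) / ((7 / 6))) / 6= -37420500/7 = -5345785.71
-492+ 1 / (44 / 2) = -10823/22 = -491.95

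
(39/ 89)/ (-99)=-13/2937 = 0.00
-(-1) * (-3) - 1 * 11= -14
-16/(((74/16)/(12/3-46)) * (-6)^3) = -0.67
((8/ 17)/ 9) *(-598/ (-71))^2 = 2860832/771273 = 3.71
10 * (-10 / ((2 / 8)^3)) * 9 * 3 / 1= -172800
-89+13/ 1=-76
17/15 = 1.13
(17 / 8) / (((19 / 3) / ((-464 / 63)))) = -986/399 = -2.47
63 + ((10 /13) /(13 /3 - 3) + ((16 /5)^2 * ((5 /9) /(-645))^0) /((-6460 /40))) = 13334663/209950 = 63.51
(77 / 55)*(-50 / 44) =-35/22 = -1.59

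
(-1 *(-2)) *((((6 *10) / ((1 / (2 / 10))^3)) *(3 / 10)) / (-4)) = -9/125 = -0.07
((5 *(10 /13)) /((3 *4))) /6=25/468 = 0.05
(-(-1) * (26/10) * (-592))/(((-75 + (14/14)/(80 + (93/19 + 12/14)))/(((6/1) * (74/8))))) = 487139484/427621 = 1139.19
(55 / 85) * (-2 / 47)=-22/799 = -0.03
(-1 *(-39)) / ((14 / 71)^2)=1003.06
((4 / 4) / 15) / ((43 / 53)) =53/645 = 0.08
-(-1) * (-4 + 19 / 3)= 7/3 = 2.33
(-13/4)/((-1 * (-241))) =-13/964 = -0.01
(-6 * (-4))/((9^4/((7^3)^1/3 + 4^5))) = 27320/6561 = 4.16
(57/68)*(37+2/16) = 16929/544 = 31.12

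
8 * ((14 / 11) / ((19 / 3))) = 336/209 = 1.61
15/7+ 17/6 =209/42 = 4.98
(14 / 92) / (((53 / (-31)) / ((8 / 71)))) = -868/86549 = -0.01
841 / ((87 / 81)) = 783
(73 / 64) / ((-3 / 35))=-2555/192 = -13.31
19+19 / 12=247/12 = 20.58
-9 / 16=-0.56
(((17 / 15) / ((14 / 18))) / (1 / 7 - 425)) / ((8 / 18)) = -0.01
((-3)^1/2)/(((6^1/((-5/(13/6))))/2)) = 15/13 = 1.15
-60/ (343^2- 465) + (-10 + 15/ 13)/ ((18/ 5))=-2.46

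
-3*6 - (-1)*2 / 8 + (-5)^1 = -22.75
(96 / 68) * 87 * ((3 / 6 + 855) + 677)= 3199860/17 = 188227.06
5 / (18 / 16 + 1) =40/17 = 2.35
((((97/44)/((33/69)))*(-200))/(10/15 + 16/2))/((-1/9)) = 1505925/1573 = 957.36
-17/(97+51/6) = -34/211 = -0.16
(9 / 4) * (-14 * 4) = -126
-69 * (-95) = 6555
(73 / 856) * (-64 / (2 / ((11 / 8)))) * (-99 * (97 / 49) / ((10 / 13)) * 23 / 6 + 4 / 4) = 767763557/209720 = 3660.90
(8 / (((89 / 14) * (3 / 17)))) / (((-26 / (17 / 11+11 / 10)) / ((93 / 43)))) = -4293996/2736305 = -1.57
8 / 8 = 1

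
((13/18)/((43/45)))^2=4225/7396 = 0.57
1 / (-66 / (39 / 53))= -13/1166 = -0.01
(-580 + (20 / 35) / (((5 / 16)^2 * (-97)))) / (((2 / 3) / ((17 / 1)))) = -14791.54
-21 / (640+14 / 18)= -189/5767 = -0.03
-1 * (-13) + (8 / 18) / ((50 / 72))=341/25 = 13.64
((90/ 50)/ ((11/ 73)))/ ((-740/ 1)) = -657/40700 = -0.02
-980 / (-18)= 490/9 = 54.44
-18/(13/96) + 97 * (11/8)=47/104 = 0.45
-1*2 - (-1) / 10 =-19/10 = -1.90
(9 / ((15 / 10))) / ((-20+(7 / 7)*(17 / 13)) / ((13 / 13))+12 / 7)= -182/515 = -0.35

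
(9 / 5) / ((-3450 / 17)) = -51/5750 = -0.01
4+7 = 11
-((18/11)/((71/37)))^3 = -295408296/476379541 = -0.62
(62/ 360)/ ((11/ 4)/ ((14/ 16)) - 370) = -217/462240 = 0.00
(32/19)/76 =8/361 = 0.02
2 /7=0.29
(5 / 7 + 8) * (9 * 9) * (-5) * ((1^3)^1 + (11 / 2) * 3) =-123525/2 = -61762.50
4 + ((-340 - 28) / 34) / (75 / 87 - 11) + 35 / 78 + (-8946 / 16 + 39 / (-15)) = -240927341/433160 = -556.21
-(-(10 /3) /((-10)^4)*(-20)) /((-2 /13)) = 13/300 = 0.04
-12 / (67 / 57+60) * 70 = -47880/3487 = -13.73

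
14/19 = 0.74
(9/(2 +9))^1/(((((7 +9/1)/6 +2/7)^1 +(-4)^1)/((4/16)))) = -189/968 = -0.20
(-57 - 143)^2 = 40000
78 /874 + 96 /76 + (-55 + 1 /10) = -234003/4370 = -53.55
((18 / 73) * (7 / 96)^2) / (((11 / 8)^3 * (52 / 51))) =2499/5052476 = 0.00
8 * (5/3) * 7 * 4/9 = 1120/27 = 41.48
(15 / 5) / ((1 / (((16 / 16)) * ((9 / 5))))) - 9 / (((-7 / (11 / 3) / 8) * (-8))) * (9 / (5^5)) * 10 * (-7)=3969/625 = 6.35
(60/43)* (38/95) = 24/43 = 0.56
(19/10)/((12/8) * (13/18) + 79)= 0.02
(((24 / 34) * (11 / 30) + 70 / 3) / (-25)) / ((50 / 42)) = -42112/53125 = -0.79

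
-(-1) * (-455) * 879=-399945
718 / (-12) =-359/6 = -59.83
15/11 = 1.36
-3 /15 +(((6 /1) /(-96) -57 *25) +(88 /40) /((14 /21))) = -113757/80 = -1421.96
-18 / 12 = -3/2 = -1.50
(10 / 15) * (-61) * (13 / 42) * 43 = -34099/63 = -541.25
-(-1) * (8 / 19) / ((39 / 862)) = 6896/741 = 9.31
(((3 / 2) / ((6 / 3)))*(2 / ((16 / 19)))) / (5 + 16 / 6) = 171/736 = 0.23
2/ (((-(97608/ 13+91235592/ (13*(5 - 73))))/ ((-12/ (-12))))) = 221/10574781 = 0.00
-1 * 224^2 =-50176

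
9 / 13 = 0.69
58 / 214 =29/107 = 0.27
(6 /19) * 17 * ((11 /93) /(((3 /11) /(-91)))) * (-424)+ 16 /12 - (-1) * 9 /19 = 158737769/1767 = 89834.62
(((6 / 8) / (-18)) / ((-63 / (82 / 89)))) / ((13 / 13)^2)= 41/67284 = 0.00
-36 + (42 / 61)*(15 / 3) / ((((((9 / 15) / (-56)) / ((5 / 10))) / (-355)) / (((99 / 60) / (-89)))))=-5935794/5429 = -1093.35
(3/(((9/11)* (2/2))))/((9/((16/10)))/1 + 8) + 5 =1723/327 = 5.27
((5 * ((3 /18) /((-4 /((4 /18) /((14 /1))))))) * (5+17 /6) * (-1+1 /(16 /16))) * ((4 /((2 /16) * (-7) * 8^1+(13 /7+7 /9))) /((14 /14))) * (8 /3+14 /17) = 0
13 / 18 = 0.72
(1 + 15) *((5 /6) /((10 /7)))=28/3 = 9.33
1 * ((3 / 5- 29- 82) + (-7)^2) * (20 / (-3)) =409.33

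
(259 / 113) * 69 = 17871/113 = 158.15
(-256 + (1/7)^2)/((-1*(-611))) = -0.42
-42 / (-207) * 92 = 56/3 = 18.67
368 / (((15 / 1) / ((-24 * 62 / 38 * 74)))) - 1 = -6753631/95 = -71090.85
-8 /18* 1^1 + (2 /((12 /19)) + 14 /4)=56/9 = 6.22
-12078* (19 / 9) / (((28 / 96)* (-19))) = 32208/7 = 4601.14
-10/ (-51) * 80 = 800/51 = 15.69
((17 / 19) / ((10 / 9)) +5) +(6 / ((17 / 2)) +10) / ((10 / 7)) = 42957/3230 = 13.30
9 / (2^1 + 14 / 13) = 117/40 = 2.92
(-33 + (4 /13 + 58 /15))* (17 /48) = -95557/9360 = -10.21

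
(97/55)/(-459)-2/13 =-51751/328185 = -0.16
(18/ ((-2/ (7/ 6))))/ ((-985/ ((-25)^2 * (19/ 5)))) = 9975/394 = 25.32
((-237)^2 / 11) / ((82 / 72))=2022084/451 = 4483.56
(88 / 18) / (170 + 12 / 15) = 110/3843 = 0.03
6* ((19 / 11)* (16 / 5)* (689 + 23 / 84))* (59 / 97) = 519238232/37345 = 13903.82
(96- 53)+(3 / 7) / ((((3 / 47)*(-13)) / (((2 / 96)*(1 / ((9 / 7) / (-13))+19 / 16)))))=27107051/628992 = 43.10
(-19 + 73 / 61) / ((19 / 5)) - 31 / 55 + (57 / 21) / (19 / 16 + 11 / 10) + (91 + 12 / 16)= 469531679/5354580 = 87.69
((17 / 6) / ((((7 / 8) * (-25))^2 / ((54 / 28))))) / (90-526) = -612/23366875 = 0.00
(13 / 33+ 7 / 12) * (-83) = -3569/44 = -81.11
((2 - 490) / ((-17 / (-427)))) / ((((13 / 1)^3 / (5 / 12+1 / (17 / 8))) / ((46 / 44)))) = -108433661/20952789 = -5.18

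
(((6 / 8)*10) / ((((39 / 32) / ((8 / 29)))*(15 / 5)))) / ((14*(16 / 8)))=0.02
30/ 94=15/47 = 0.32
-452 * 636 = -287472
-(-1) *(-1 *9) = -9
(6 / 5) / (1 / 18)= 108/5 = 21.60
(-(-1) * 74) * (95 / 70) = 703/7 = 100.43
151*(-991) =-149641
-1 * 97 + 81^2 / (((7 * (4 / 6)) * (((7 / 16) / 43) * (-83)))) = -7165451/4067 = -1761.85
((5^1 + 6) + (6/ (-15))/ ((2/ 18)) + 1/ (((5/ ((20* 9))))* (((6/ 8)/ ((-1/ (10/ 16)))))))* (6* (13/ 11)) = -27066/55 = -492.11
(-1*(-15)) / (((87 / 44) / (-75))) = -16500/29 = -568.97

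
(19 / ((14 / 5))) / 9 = 0.75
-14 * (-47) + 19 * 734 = 14604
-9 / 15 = -0.60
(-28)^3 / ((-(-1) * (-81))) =21952/81 = 271.01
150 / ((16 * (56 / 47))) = 3525/448 = 7.87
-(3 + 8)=-11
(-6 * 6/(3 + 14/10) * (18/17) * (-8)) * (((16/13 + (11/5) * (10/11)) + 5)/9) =154080/2431 = 63.38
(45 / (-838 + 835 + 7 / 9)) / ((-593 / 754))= 30537/1186 = 25.75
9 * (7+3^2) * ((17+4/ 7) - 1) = 16704/7 = 2386.29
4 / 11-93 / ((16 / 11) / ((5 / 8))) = -55753/1408 = -39.60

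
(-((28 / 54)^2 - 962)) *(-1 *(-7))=4907714/729 = 6732.12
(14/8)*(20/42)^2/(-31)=-25/1953 = -0.01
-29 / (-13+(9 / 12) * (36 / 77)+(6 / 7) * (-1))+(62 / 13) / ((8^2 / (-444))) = -32177/1040 = -30.94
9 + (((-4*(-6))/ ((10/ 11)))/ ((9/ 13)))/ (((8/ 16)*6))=977/45 = 21.71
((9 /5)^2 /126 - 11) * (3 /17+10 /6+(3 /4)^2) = -7539883/285600 = -26.40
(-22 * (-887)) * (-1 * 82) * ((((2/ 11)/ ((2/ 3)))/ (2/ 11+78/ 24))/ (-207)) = 6400592/10419 = 614.32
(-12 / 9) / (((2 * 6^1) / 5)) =-5/9 = -0.56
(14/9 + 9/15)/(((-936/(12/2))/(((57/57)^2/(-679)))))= 1/49140 = 0.00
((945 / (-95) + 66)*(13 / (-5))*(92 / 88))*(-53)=8075.15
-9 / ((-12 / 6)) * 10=45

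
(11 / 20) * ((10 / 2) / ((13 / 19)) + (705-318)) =28193/130 = 216.87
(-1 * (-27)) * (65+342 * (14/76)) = 3456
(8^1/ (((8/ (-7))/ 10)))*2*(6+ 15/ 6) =-1190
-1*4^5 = -1024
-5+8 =3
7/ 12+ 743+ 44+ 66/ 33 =9475/12 = 789.58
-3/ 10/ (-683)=3/6830 = 0.00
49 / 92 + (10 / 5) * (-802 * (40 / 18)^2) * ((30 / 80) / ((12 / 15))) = -9221677/2484 = -3712.43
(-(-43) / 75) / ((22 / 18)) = 129/275 = 0.47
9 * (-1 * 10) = -90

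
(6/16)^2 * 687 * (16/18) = 687/8 = 85.88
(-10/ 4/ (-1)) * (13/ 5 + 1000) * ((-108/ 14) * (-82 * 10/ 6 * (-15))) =-277469550/7 = -39638507.14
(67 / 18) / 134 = 1/36 = 0.03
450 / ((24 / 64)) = 1200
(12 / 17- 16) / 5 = -52/17 = -3.06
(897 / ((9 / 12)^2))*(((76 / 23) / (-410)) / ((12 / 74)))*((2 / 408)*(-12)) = 146224/31365 = 4.66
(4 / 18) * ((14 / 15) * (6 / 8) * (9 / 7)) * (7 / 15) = 7/75 = 0.09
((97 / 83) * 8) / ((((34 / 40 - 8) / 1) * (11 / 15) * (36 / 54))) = -349200/130559 = -2.67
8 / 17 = 0.47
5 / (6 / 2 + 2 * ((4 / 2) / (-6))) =15/7 = 2.14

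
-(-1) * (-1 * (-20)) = 20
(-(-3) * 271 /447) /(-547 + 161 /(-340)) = -92140/27735009 = 0.00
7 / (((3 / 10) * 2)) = 35/3 = 11.67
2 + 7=9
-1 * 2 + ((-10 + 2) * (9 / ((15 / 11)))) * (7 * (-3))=5534/5 = 1106.80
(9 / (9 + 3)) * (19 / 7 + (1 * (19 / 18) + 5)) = 1105/168 = 6.58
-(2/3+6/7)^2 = -1024/441 = -2.32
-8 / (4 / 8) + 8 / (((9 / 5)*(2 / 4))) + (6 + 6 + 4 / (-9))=40/9 = 4.44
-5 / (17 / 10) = -50/17 = -2.94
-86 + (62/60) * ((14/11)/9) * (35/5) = -126191/1485 = -84.98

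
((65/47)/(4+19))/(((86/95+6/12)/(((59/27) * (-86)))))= -62663900/7792929 = -8.04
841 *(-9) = -7569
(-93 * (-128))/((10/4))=23808/5 = 4761.60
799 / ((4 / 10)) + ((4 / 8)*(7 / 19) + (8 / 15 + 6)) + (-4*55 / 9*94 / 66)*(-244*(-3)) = -20075594/855 = -23480.23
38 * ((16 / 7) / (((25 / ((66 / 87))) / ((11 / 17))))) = 147136/86275 = 1.71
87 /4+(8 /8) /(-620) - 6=15.75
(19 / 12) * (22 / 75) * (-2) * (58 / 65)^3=-0.66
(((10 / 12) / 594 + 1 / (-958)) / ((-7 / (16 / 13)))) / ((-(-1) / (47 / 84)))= -28811/815593779 = 0.00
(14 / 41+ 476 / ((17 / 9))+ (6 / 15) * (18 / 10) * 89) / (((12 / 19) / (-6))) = -3081154/1025 = -3006.00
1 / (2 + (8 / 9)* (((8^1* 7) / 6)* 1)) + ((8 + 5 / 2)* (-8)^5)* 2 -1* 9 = -191302059/278 = -688136.90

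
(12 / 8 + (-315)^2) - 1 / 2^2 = 396905/4 = 99226.25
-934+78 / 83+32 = -74788/83 = -901.06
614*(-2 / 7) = -1228/7 = -175.43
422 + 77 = 499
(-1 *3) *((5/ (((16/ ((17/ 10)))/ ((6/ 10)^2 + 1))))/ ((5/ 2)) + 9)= -27867/1000 = -27.87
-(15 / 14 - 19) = 251/14 = 17.93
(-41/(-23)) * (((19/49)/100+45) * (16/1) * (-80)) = -578641856/5635 = -102687.11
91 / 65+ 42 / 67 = 2.03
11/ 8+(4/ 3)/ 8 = 37/24 = 1.54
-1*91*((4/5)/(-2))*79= 14378/5 = 2875.60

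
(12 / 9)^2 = 16/9 = 1.78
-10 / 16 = -5/8 = -0.62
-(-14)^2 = -196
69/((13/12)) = 828/13 = 63.69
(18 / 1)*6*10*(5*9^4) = 35429400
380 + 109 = 489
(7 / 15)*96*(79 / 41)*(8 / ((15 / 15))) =141568/205 = 690.58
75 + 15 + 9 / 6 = 183/2 = 91.50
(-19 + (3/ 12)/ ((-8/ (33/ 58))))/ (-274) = 0.07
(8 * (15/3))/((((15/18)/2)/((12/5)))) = 230.40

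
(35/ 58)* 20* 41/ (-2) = -7175/29 = -247.41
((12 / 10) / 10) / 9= 0.01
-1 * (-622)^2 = -386884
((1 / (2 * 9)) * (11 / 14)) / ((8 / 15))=55/672 = 0.08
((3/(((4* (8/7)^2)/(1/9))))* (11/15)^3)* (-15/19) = -0.02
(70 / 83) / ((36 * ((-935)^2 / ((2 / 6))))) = 7/783655290 = 0.00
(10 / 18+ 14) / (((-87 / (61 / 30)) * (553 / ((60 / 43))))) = -15982/18618957 = 0.00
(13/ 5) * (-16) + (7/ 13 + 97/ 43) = -108462/2795 = -38.81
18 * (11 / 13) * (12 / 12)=198/13 = 15.23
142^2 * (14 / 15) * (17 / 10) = 2399516/75 = 31993.55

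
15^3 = 3375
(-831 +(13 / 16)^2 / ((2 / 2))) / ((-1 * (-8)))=-212567/2048 = -103.79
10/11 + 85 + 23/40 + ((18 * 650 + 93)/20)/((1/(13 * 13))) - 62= 43857147/440 = 99675.33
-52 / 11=-4.73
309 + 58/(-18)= 2752/9 = 305.78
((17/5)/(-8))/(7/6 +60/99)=-0.24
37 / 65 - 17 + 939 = 59967/65 = 922.57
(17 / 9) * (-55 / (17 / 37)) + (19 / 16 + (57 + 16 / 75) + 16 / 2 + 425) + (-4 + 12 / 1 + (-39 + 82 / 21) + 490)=18350501/25200 = 728.19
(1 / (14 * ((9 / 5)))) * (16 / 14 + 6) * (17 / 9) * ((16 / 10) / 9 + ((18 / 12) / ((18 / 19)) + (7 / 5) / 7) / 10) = 54485/285768 = 0.19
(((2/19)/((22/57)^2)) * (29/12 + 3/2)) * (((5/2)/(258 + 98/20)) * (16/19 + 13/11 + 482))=356592525/27993592 = 12.74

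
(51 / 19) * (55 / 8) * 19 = 2805/8 = 350.62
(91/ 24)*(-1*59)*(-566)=1519427/12 = 126618.92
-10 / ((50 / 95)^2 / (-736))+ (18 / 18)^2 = 132853/5 = 26570.60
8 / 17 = 0.47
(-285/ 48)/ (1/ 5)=-475/16 = -29.69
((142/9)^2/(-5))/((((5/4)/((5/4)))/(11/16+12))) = -1023323/1620 = -631.68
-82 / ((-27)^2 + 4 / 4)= -41/365 = -0.11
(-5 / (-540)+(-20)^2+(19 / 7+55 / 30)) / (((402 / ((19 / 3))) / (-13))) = -75543715/911736 = -82.86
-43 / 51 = -0.84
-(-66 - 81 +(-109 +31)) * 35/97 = 7875/97 = 81.19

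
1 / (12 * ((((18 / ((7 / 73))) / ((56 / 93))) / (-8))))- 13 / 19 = -2390387/3482757 = -0.69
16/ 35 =0.46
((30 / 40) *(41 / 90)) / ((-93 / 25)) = -205/2232 = -0.09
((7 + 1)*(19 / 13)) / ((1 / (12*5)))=9120/13 = 701.54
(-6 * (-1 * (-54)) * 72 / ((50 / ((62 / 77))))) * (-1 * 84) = 8678016/275 = 31556.42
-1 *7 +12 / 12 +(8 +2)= 4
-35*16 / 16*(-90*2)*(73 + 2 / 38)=8744400/19 = 460231.58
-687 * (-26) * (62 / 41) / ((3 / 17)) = 6275516/41 = 153061.37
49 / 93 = 0.53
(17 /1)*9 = 153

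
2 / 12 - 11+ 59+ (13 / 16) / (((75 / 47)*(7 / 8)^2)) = 358913/7350 = 48.83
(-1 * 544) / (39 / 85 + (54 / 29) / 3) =-503.93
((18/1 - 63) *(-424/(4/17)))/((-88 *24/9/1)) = -121635/352 = -345.55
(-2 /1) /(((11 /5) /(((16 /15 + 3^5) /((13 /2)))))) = -14644/429 = -34.14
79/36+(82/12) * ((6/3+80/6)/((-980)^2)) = 18968843/8643600 = 2.19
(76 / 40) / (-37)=-19/370 = -0.05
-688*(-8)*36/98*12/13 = 1188864/637 = 1866.35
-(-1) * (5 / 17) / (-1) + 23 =386/17 = 22.71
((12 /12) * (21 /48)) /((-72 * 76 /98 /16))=-0.13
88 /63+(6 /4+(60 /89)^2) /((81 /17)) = 1.81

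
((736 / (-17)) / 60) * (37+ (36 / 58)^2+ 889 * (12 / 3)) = -556054808/214455 = -2592.87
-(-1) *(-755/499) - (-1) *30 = 14215/499 = 28.49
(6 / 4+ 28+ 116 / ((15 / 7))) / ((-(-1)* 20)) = 2509/600 = 4.18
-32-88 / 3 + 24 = -112/3 = -37.33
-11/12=-0.92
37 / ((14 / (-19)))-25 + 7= -955/14 = -68.21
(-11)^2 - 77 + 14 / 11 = 45.27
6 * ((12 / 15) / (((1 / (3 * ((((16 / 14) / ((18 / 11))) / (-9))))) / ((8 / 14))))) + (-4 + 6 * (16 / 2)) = 95612/2205 = 43.36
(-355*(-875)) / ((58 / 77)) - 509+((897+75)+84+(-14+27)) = 23950605/58 = 412941.47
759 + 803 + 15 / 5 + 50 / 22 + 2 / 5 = 86222/55 = 1567.67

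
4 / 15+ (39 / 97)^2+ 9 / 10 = 74989/56454 = 1.33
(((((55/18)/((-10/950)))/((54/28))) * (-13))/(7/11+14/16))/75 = 12584/729 = 17.26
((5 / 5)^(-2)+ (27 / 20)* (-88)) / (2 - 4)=58.90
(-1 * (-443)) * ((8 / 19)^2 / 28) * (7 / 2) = 3544/361 = 9.82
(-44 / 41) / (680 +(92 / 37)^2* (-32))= -15059/6765738 = 0.00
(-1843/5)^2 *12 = 40759788/25 = 1630391.52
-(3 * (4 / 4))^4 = -81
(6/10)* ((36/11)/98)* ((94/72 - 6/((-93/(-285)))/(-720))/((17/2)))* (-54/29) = -240651/41187685 = -0.01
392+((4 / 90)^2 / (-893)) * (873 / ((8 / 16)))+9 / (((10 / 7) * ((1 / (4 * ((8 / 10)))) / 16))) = 143572192/200925 = 714.56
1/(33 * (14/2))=1/231 = 0.00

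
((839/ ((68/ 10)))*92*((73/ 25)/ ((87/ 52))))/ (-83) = -146502824/613785 = -238.69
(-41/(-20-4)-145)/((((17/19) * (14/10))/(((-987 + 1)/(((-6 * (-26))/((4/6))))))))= 9474445/19656 = 482.01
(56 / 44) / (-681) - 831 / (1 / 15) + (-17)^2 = -91210430/7491 = -12176.00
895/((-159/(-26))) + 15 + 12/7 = 181493/1113 = 163.07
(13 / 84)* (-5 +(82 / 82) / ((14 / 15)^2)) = -9815/16464 = -0.60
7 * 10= 70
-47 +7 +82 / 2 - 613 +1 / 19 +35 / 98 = -162683/266 = -611.59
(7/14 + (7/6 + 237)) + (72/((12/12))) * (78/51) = 17788/51 = 348.78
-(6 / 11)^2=-36/121 = -0.30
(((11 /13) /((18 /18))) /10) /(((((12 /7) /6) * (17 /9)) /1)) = 693/4420 = 0.16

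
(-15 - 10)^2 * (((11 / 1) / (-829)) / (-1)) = 6875/829 = 8.29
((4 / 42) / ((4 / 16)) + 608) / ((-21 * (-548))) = 3194/60417 = 0.05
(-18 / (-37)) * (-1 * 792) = -14256/37 = -385.30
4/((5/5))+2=6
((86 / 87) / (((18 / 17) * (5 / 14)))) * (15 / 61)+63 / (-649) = 5638843/10332729 = 0.55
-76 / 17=-4.47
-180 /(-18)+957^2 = 915859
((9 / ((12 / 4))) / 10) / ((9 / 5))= 1/6 = 0.17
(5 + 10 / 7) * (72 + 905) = 43965/7 = 6280.71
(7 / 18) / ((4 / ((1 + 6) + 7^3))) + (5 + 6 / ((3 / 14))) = 2413/36 = 67.03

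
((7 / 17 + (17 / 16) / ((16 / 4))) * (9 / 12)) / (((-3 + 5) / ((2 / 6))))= 737/8704 = 0.08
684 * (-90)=-61560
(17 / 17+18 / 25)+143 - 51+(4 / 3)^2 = 21487/225 = 95.50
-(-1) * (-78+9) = -69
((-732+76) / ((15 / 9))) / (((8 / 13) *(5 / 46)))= -147108/25 = -5884.32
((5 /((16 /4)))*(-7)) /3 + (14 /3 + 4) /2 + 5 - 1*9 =-31/12 = -2.58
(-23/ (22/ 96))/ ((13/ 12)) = -13248/143 = -92.64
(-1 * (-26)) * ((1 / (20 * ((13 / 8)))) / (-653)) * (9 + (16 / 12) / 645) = -69676/6317775 = -0.01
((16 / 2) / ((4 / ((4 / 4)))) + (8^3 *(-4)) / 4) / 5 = -102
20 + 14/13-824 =-10438/13 = -802.92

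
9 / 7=1.29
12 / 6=2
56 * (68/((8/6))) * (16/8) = 5712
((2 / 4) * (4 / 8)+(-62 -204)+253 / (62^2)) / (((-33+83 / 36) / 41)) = 75371202/212381 = 354.89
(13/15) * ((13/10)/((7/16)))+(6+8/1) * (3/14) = 2927/525 = 5.58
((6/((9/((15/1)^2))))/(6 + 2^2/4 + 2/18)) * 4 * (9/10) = 1215/16 = 75.94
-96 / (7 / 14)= -192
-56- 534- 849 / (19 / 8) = -18002/19 = -947.47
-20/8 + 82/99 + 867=171335/198 = 865.33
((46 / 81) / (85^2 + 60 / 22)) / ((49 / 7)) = 506/45079335 = 0.00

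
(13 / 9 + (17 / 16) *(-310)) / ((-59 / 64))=188888/531 = 355.72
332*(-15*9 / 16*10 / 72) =-6225/16 = -389.06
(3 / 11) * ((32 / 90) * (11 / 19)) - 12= -3404/285 = -11.94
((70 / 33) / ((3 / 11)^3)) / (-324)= -4235/13122 = -0.32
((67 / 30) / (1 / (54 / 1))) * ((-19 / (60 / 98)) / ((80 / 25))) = -187131/160 = -1169.57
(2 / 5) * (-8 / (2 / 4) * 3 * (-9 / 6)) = 144/5 = 28.80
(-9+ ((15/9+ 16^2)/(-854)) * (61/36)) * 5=-71905/1512 = -47.56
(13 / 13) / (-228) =-1/228 = 0.00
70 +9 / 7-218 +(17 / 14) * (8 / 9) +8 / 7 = -9103/63 = -144.49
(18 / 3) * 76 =456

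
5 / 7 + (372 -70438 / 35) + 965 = -674.80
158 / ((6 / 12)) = 316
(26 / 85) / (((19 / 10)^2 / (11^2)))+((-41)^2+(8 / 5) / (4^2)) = 103798307/61370 = 1691.35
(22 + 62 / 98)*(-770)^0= 22.63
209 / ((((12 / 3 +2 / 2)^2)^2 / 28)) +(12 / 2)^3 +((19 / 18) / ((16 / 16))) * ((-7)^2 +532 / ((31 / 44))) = 124867847/116250 = 1074.13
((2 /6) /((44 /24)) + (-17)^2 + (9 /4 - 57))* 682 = 319765/2 = 159882.50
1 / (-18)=-1/18 = -0.06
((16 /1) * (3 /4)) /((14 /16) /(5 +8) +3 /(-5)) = -6240/277 = -22.53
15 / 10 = 3/2 = 1.50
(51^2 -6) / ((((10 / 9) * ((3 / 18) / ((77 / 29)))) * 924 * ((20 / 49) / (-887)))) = -203015673/2320 = -87506.76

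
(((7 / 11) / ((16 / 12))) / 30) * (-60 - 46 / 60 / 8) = -100961/105600 = -0.96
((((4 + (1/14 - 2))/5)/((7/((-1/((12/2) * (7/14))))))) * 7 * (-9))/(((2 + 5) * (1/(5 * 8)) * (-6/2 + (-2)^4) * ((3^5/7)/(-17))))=-1972/7371 = -0.27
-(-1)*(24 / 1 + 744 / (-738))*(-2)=-5656/123 = -45.98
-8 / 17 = -0.47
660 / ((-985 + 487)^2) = 55/20667 = 0.00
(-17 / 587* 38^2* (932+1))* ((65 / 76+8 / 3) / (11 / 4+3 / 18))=-47114.39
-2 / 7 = -0.29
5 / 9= 0.56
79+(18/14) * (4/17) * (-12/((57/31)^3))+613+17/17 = 565164497/816221 = 692.42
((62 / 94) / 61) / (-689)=-31/1975363 = 0.00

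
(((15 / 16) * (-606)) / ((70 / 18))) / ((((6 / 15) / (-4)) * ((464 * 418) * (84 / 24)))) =40905/19007296 = 0.00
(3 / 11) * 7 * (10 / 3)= 70/11 = 6.36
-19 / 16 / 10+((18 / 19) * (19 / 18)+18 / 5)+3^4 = 13677/160 = 85.48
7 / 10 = 0.70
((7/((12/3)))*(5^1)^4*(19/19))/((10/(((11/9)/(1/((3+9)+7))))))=182875/72 = 2539.93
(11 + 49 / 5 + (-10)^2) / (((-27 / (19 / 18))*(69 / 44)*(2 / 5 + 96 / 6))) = -126236/687447 = -0.18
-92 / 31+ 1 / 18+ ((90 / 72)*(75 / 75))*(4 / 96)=-25535/8928 = -2.86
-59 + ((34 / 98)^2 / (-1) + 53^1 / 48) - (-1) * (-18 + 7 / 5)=-42996839/576240 = -74.62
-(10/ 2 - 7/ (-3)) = -22/3 = -7.33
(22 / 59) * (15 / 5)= 66/59 = 1.12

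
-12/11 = -1.09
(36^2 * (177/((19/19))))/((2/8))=917568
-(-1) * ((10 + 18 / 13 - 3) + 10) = 239/13 = 18.38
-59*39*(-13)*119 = 3559647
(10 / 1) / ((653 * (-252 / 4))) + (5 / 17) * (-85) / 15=-68575/41139 = -1.67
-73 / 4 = -18.25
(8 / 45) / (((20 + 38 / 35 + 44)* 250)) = 14/1281375 = 0.00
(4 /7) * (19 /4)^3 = 6859/112 = 61.24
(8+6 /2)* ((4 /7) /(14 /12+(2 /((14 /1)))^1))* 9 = 216/5 = 43.20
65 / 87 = 0.75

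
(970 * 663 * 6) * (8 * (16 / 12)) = 41159040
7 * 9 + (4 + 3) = 70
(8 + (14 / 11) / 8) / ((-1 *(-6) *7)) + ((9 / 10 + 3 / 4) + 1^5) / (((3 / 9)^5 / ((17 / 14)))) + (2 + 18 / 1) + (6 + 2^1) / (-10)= 3702161/4620 = 801.33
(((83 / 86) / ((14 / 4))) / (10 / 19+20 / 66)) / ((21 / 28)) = 17347/39130 = 0.44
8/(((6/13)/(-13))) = -676/3 = -225.33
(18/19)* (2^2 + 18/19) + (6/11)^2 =217728/43681 = 4.98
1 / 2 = 0.50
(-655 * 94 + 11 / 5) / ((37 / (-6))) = 1847034/185 = 9983.97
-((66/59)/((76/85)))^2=-7868025/5026564 = -1.57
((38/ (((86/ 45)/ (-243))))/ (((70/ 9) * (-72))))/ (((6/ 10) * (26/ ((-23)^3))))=-842625585/125216 = -6729.38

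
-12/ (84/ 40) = -40/7 = -5.71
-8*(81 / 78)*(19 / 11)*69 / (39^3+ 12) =-47196/2828111 = -0.02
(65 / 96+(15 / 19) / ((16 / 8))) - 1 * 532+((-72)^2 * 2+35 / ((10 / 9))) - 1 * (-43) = 18078707/1824 = 9911.57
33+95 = 128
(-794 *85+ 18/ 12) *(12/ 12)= -134977/2 = -67488.50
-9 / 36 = -1/4 = -0.25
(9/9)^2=1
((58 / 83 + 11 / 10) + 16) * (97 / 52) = 1432981/43160 = 33.20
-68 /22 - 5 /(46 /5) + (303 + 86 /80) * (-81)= -249293139/10120 = -24633.71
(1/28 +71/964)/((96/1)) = 123/107968 = 0.00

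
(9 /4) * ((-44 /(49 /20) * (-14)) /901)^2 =6969600/39778249 = 0.18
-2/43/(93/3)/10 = -1/6665 = 0.00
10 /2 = 5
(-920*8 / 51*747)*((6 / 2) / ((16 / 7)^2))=-4209345/68 = -61902.13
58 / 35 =1.66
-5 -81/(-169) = -764/169 = -4.52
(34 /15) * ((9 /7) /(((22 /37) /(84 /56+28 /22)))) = 115107/8470 = 13.59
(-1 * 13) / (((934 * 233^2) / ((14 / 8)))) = -91/202823704 = 0.00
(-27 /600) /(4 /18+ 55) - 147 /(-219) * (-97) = -472454113/7256200 = -65.11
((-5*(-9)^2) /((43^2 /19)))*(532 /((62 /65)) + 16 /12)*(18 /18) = -133364610/57319 = -2326.71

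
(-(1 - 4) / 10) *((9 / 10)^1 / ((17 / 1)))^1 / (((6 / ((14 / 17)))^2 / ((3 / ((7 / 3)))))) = 189/491300 = 0.00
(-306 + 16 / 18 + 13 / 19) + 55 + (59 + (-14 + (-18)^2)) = 20447/171 = 119.57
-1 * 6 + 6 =0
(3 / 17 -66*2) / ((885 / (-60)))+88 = 97228/1003 = 96.94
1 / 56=0.02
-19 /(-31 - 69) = 19/100 = 0.19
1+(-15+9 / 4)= -47/4 = -11.75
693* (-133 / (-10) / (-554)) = -92169/5540 = -16.64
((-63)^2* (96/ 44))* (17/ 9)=16357.09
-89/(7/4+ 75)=-356/307 = -1.16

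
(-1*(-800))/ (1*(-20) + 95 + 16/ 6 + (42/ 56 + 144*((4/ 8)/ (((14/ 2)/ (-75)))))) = -67200/58213 = -1.15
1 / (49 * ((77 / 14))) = 2/539 = 0.00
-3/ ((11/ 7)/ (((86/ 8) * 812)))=-183309/11 = -16664.45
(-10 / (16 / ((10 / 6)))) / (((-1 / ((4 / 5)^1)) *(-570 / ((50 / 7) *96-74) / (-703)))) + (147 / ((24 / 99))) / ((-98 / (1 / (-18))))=1268165/2016 = 629.05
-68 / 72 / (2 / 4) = -17/9 = -1.89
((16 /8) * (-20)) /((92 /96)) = -960/23 = -41.74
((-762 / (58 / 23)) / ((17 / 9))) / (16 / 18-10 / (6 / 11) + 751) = -709803/3254786 = -0.22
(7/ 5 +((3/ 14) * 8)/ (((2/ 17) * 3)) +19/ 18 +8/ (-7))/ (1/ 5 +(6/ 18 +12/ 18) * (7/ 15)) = 3887/420 = 9.25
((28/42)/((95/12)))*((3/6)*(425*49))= 16660/19 = 876.84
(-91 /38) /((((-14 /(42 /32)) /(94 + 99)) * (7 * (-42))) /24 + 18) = -52689/410932 = -0.13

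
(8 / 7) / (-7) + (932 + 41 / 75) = 932.38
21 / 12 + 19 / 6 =59/12 = 4.92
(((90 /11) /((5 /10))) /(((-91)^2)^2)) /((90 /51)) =102/754324571 = 0.00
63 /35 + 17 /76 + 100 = 38769/380 = 102.02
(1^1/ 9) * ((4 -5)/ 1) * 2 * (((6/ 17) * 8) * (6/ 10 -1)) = 64/255 = 0.25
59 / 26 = 2.27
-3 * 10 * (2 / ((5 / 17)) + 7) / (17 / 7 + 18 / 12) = -5796/55 = -105.38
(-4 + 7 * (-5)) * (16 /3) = -208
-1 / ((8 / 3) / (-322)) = 483/4 = 120.75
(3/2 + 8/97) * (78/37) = 11973/3589 = 3.34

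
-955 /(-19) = 955/19 = 50.26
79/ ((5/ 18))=1422/5 = 284.40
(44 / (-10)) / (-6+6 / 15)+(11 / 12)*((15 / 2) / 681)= 30349/38136 = 0.80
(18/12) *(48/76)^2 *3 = 648/361 = 1.80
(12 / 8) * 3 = 9/2 = 4.50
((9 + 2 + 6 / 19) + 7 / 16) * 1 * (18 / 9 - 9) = -25011/304 = -82.27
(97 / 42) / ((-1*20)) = -97/840 = -0.12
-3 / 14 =-0.21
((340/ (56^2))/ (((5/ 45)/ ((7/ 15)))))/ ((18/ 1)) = 17/672 = 0.03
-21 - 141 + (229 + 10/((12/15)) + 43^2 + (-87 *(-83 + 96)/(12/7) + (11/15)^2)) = 1142359/900 = 1269.29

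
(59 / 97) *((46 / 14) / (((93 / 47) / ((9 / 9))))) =63779/63147 = 1.01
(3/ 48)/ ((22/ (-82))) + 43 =7527/176 = 42.77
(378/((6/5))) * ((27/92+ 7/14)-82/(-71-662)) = 19231695/67436 = 285.18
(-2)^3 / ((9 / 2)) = -16/9 = -1.78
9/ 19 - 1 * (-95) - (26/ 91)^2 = 88810/931 = 95.39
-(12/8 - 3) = 3/2 = 1.50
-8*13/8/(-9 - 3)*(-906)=-1963/2 = -981.50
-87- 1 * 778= -865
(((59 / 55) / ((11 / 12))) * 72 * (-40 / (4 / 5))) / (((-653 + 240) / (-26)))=-224640/847 = -265.22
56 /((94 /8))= 4.77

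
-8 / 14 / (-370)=2/1295 = 0.00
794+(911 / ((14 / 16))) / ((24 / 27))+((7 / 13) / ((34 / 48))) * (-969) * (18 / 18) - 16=110353/91 = 1212.67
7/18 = 0.39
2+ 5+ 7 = 14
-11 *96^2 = -101376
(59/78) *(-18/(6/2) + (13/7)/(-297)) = -736733/162162 = -4.54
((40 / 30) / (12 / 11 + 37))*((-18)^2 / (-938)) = -2376/196511 = -0.01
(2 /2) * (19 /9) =2.11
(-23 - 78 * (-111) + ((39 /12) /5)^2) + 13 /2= 3456769/400 = 8641.92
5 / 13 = 0.38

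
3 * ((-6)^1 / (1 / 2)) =-36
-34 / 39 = -0.87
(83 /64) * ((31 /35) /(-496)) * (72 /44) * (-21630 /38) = 230823/107008 = 2.16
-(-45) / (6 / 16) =120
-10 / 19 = -0.53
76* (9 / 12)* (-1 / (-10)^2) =-57/100 = -0.57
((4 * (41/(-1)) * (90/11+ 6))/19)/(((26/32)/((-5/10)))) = 15744/209 = 75.33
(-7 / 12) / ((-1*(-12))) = -7/144 = -0.05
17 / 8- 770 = -6143/8 = -767.88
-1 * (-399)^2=-159201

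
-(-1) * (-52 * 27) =-1404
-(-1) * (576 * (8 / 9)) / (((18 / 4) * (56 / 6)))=256/21 = 12.19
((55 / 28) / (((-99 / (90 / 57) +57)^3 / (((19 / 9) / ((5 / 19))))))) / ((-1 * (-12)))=-1375/193914 = -0.01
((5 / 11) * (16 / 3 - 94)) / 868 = -95/2046 = -0.05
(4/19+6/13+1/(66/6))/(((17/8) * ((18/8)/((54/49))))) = 398016/2263261 = 0.18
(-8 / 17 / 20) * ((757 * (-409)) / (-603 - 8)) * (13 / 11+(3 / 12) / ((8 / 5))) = -145827723/9140560 = -15.95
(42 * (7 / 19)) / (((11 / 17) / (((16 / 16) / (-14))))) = -1.71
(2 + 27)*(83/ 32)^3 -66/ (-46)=507.47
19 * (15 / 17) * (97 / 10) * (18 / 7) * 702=34932222/119 = 293548.08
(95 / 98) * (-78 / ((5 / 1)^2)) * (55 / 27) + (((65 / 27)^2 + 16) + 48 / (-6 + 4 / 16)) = 5986700/821583 = 7.29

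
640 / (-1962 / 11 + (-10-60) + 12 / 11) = -44/17 = -2.59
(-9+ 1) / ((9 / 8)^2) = -512/81 = -6.32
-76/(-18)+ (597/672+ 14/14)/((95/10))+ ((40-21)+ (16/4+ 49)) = 1463615/19152 = 76.42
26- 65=-39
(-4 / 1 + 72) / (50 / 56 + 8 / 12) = 43.60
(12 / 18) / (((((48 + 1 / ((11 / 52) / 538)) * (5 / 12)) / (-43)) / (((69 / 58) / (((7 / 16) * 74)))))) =-130548/133808465 = 0.00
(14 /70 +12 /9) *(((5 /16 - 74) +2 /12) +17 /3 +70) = 3.29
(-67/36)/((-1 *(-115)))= -67/4140 = -0.02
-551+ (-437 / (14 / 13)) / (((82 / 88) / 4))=-658065/287 = -2292.91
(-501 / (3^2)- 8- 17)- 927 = -3023/3 = -1007.67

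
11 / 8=1.38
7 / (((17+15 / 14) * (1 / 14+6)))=1372/21505 = 0.06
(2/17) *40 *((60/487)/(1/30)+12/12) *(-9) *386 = -635603040/8279 = -76772.92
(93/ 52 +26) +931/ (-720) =247997/9360 = 26.50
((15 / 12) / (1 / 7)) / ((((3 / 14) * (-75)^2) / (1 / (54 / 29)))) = 1421/364500 = 0.00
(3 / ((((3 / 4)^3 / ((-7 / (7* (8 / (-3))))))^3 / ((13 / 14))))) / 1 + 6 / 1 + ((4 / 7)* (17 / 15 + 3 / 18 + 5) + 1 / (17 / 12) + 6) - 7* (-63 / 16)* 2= 84885713/1156680 = 73.39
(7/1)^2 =49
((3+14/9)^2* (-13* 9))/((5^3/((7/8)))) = -152971/9000 = -17.00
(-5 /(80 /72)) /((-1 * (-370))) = -9/740 = -0.01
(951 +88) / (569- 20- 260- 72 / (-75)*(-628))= -25975/7847 = -3.31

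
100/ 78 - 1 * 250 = -9700/39 = -248.72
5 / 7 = 0.71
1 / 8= 0.12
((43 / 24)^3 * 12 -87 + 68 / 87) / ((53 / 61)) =-35055541/1770624 = -19.80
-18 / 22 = -9/11 = -0.82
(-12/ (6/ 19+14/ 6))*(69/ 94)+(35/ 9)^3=287080933/5173713 = 55.49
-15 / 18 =-5/6 = -0.83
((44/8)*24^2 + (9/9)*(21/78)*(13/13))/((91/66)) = 2718375/1183 = 2297.87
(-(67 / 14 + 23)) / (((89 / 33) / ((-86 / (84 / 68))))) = 3127949/4361 = 717.25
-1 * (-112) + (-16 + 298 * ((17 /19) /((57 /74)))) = 478852/1083 = 442.15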